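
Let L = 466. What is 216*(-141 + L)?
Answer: 70200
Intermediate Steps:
216*(-141 + L) = 216*(-141 + 466) = 216*325 = 70200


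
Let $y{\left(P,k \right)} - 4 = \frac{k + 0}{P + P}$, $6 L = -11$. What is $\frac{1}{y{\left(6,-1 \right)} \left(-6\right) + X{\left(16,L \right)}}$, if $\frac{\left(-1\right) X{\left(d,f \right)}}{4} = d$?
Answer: $- \frac{2}{175} \approx -0.011429$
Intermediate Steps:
$L = - \frac{11}{6}$ ($L = \frac{1}{6} \left(-11\right) = - \frac{11}{6} \approx -1.8333$)
$y{\left(P,k \right)} = 4 + \frac{k}{2 P}$ ($y{\left(P,k \right)} = 4 + \frac{k + 0}{P + P} = 4 + \frac{k}{2 P}$)
$X{\left(d,f \right)} = - 4 d$
$\frac{1}{y{\left(6,-1 \right)} \left(-6\right) + X{\left(16,L \right)}} = \frac{1}{\left(4 + \frac{1}{2} \left(-1\right) \frac{1}{6}\right) \left(-6\right) - 64} = \frac{1}{\left(4 - \frac{1}{12}\right) \left(-6\right) - 64} = \frac{1}{\frac{47}{12} \left(-6\right) - 64} = \frac{1}{- \frac{47}{2} - 64} = \frac{1}{- \frac{175}{2}} = - \frac{2}{175}$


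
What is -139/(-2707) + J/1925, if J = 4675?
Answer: 46992/18949 ≈ 2.4799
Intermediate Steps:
-139/(-2707) + J/1925 = -139/(-2707) + 4675/1925 = -139*(-1/2707) + 4675*(1/1925) = 139/2707 + 17/7 = 46992/18949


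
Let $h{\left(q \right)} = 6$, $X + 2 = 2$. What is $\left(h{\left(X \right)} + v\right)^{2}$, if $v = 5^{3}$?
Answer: $17161$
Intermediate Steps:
$X = 0$ ($X = -2 + 2 = 0$)
$v = 125$
$\left(h{\left(X \right)} + v\right)^{2} = \left(6 + 125\right)^{2} = 131^{2} = 17161$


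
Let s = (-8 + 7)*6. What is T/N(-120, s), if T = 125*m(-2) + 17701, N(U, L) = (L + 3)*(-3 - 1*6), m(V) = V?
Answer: 1939/3 ≈ 646.33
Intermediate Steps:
s = -6 (s = -1*6 = -6)
N(U, L) = -27 - 9*L (N(U, L) = (3 + L)*(-3 - 6) = (3 + L)*(-9) = -27 - 9*L)
T = 17451 (T = 125*(-2) + 17701 = -250 + 17701 = 17451)
T/N(-120, s) = 17451/(-27 - 9*(-6)) = 17451/(-27 + 54) = 17451/27 = 17451*(1/27) = 1939/3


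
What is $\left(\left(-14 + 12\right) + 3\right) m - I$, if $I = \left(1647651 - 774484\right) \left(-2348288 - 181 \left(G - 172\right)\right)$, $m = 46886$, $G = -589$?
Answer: $1930176739235$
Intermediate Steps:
$I = -1930176692349$ ($I = \left(1647651 - 774484\right) \left(-2348288 - 181 \left(-589 - 172\right)\right) = 873167 \left(-2348288 - -137741\right) = 873167 \left(-2348288 + 137741\right) = 873167 \left(-2210547\right) = -1930176692349$)
$\left(\left(-14 + 12\right) + 3\right) m - I = \left(\left(-14 + 12\right) + 3\right) 46886 - -1930176692349 = \left(-2 + 3\right) 46886 + 1930176692349 = 1 \cdot 46886 + 1930176692349 = 46886 + 1930176692349 = 1930176739235$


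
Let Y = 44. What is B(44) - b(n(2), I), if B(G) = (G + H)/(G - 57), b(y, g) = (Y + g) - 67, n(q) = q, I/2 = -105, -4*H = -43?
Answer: 11897/52 ≈ 228.79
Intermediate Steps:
H = 43/4 (H = -¼*(-43) = 43/4 ≈ 10.750)
I = -210 (I = 2*(-105) = -210)
b(y, g) = -23 + g (b(y, g) = (44 + g) - 67 = -23 + g)
B(G) = (43/4 + G)/(-57 + G) (B(G) = (G + 43/4)/(G - 57) = (43/4 + G)/(-57 + G))
B(44) - b(n(2), I) = (43/4 + 44)/(-57 + 44) - (-23 - 210) = (219/4)/(-13) - 1*(-233) = -1/13*219/4 + 233 = -219/52 + 233 = 11897/52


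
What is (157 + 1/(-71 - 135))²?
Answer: 1045940281/42436 ≈ 24647.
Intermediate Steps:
(157 + 1/(-71 - 135))² = (157 + 1/(-206))² = (157 - 1/206)² = (32341/206)² = 1045940281/42436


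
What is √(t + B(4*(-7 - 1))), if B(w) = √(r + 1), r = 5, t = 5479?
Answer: √(5479 + √6) ≈ 74.037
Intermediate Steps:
B(w) = √6 (B(w) = √(5 + 1) = √6)
√(t + B(4*(-7 - 1))) = √(5479 + √6)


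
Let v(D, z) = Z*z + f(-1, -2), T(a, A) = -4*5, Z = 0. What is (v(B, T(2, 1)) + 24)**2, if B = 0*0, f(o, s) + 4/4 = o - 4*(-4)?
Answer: 1444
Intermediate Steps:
T(a, A) = -20
f(o, s) = 15 + o (f(o, s) = -1 + (o - 4*(-4)) = -1 + (o + 16) = -1 + (16 + o) = 15 + o)
B = 0
v(D, z) = 14 (v(D, z) = 0*z + (15 - 1) = 0 + 14 = 14)
(v(B, T(2, 1)) + 24)**2 = (14 + 24)**2 = 38**2 = 1444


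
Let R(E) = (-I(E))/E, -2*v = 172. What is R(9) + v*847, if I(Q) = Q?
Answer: -72843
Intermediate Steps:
v = -86 (v = -½*172 = -86)
R(E) = -1 (R(E) = (-E)/E = -1)
R(9) + v*847 = -1 - 86*847 = -1 - 72842 = -72843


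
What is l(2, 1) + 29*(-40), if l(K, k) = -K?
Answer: -1162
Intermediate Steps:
l(2, 1) + 29*(-40) = -1*2 + 29*(-40) = -2 - 1160 = -1162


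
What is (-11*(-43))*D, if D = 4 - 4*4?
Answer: -5676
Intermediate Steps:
D = -12 (D = 4 - 16 = -12)
(-11*(-43))*D = -11*(-43)*(-12) = 473*(-12) = -5676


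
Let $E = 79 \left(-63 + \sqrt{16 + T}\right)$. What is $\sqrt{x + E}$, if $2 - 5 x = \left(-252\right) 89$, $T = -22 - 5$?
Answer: $\sqrt{-491 + 79 i \sqrt{11}} \approx 5.7243 + 22.886 i$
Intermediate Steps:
$T = -27$
$x = 4486$ ($x = \frac{2}{5} - \frac{\left(-252\right) 89}{5} = \frac{2}{5} - - \frac{22428}{5} = \frac{2}{5} + \frac{22428}{5} = 4486$)
$E = -4977 + 79 i \sqrt{11}$ ($E = 79 \left(-63 + \sqrt{16 - 27}\right) = 79 \left(-63 + \sqrt{-11}\right) = 79 \left(-63 + i \sqrt{11}\right) = -4977 + 79 i \sqrt{11} \approx -4977.0 + 262.01 i$)
$\sqrt{x + E} = \sqrt{4486 - \left(4977 - 79 i \sqrt{11}\right)} = \sqrt{-491 + 79 i \sqrt{11}}$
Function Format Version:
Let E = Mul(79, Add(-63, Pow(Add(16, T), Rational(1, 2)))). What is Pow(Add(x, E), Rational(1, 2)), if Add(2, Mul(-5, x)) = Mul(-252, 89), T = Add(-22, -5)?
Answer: Pow(Add(-491, Mul(79, I, Pow(11, Rational(1, 2)))), Rational(1, 2)) ≈ Add(5.7243, Mul(22.886, I))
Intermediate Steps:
T = -27
x = 4486 (x = Add(Rational(2, 5), Mul(Rational(-1, 5), Mul(-252, 89))) = Add(Rational(2, 5), Mul(Rational(-1, 5), -22428)) = Add(Rational(2, 5), Rational(22428, 5)) = 4486)
E = Add(-4977, Mul(79, I, Pow(11, Rational(1, 2)))) (E = Mul(79, Add(-63, Pow(Add(16, -27), Rational(1, 2)))) = Mul(79, Add(-63, Pow(-11, Rational(1, 2)))) = Mul(79, Add(-63, Mul(I, Pow(11, Rational(1, 2))))) = Add(-4977, Mul(79, I, Pow(11, Rational(1, 2)))) ≈ Add(-4977.0, Mul(262.01, I)))
Pow(Add(x, E), Rational(1, 2)) = Pow(Add(4486, Add(-4977, Mul(79, I, Pow(11, Rational(1, 2))))), Rational(1, 2)) = Pow(Add(-491, Mul(79, I, Pow(11, Rational(1, 2)))), Rational(1, 2))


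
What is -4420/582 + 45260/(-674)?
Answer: -7330100/98067 ≈ -74.746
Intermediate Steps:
-4420/582 + 45260/(-674) = -4420*1/582 + 45260*(-1/674) = -2210/291 - 22630/337 = -7330100/98067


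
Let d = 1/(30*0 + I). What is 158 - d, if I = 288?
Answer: 45503/288 ≈ 158.00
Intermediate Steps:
d = 1/288 (d = 1/(30*0 + 288) = 1/(0 + 288) = 1/288 ≈ 0.0034722)
158 - d = 158 - 1*1/288 = 158 - 1/288 = 45503/288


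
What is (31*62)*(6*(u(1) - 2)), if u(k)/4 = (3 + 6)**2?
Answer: 3713304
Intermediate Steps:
u(k) = 324 (u(k) = 4*(3 + 6)**2 = 4*9**2 = 4*81 = 324)
(31*62)*(6*(u(1) - 2)) = (31*62)*(6*(324 - 2)) = 1922*(6*322) = 1922*1932 = 3713304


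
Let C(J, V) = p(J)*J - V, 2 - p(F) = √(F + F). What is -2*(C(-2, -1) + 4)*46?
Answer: -92 - 368*I ≈ -92.0 - 368.0*I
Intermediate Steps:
p(F) = 2 - √2*√F (p(F) = 2 - √(F + F) = 2 - √(2*F) = 2 - √2*√F)
C(J, V) = -V + J*(2 - √2*√J) (C(J, V) = (2 - √2*√J)*J - V = J*(2 - √2*√J) - V = -V + J*(2 - √2*√J))
-2*(C(-2, -1) + 4)*46 = -2*((-1*(-1) + 2*(-2) - √2*(-2)^(3/2)) + 4)*46 = -2*((1 - 4 - √2*(-2*I*√2)) + 4)*46 = -2*((1 - 4 + 4*I) + 4)*46 = -2*((-3 + 4*I) + 4)*46 = -2*(1 + 4*I)*46 = (-2 - 8*I)*46 = -92 - 368*I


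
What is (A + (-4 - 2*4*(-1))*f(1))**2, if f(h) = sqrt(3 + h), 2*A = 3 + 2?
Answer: 441/4 ≈ 110.25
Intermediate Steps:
A = 5/2 (A = (3 + 2)/2 = (1/2)*5 = 5/2 ≈ 2.5000)
(A + (-4 - 2*4*(-1))*f(1))**2 = (5/2 + (-4 - 2*4*(-1))*sqrt(3 + 1))**2 = (5/2 + (-4 - 8*(-1))*sqrt(4))**2 = (5/2 + (-4 + 8)*2)**2 = (5/2 + 4*2)**2 = (5/2 + 8)**2 = (21/2)**2 = 441/4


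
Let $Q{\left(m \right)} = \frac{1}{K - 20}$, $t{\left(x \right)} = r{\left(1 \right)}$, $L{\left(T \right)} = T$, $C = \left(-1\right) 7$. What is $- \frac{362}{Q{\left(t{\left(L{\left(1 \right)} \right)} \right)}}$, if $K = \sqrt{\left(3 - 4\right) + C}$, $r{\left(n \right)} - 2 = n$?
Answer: $7240 - 724 i \sqrt{2} \approx 7240.0 - 1023.9 i$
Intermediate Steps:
$C = -7$
$r{\left(n \right)} = 2 + n$
$K = 2 i \sqrt{2}$ ($K = \sqrt{\left(3 - 4\right) - 7} = \sqrt{-1 - 7} = \sqrt{-8} = 2 i \sqrt{2} \approx 2.8284 i$)
$t{\left(x \right)} = 3$ ($t{\left(x \right)} = 2 + 1 = 3$)
$Q{\left(m \right)} = \frac{1}{-20 + 2 i \sqrt{2}}$ ($Q{\left(m \right)} = \frac{1}{2 i \sqrt{2} - 20} = \frac{1}{-20 + 2 i \sqrt{2}}$)
$- \frac{362}{Q{\left(t{\left(L{\left(1 \right)} \right)} \right)}} = - \frac{362}{- \frac{5}{102} - \frac{i \sqrt{2}}{204}}$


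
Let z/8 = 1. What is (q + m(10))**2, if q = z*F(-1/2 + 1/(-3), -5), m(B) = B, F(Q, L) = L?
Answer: 900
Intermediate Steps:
z = 8 (z = 8*1 = 8)
q = -40 (q = 8*(-5) = -40)
(q + m(10))**2 = (-40 + 10)**2 = (-30)**2 = 900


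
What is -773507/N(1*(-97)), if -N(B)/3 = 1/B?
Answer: -75030179/3 ≈ -2.5010e+7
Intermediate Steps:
N(B) = -3/B
-773507/N(1*(-97)) = -773507/((-3/(1*(-97)))) = -773507/((-3/(-97))) = -773507/((-3*(-1/97))) = -773507/3/97 = -773507*97/3 = -75030179/3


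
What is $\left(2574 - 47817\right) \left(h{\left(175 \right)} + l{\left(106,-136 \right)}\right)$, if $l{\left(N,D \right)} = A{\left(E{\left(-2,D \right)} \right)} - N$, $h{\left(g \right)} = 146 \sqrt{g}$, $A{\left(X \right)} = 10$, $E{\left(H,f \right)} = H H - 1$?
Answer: $4343328 - 33027390 \sqrt{7} \approx -8.3039 \cdot 10^{7}$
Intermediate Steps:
$E{\left(H,f \right)} = -1 + H^{2}$ ($E{\left(H,f \right)} = H^{2} - 1 = -1 + H^{2}$)
$l{\left(N,D \right)} = 10 - N$
$\left(2574 - 47817\right) \left(h{\left(175 \right)} + l{\left(106,-136 \right)}\right) = \left(2574 - 47817\right) \left(146 \sqrt{175} + \left(10 - 106\right)\right) = - 45243 \left(146 \cdot 5 \sqrt{7} + \left(10 - 106\right)\right) = - 45243 \left(730 \sqrt{7} - 96\right) = - 45243 \left(-96 + 730 \sqrt{7}\right) = 4343328 - 33027390 \sqrt{7}$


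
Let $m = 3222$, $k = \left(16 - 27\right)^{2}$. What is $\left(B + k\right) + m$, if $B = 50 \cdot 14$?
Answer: $4043$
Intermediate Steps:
$k = 121$ ($k = \left(-11\right)^{2} = 121$)
$B = 700$
$\left(B + k\right) + m = \left(700 + 121\right) + 3222 = 821 + 3222 = 4043$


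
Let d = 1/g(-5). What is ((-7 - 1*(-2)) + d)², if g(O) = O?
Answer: 676/25 ≈ 27.040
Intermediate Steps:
d = -⅕ (d = 1/(-5) = -⅕ ≈ -0.20000)
((-7 - 1*(-2)) + d)² = ((-7 - 1*(-2)) - ⅕)² = ((-7 + 2) - ⅕)² = (-5 - ⅕)² = (-26/5)² = 676/25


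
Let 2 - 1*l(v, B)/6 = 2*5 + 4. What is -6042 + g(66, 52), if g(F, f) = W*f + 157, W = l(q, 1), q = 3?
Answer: -9629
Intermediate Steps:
l(v, B) = -72 (l(v, B) = 12 - 6*(2*5 + 4) = 12 - 6*(10 + 4) = 12 - 6*14 = 12 - 84 = -72)
W = -72
g(F, f) = 157 - 72*f (g(F, f) = -72*f + 157 = 157 - 72*f)
-6042 + g(66, 52) = -6042 + (157 - 72*52) = -6042 + (157 - 3744) = -6042 - 3587 = -9629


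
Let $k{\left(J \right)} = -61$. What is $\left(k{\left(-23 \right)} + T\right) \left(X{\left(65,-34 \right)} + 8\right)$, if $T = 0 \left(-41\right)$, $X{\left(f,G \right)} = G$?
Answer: $1586$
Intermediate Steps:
$T = 0$
$\left(k{\left(-23 \right)} + T\right) \left(X{\left(65,-34 \right)} + 8\right) = \left(-61 + 0\right) \left(-34 + 8\right) = \left(-61\right) \left(-26\right) = 1586$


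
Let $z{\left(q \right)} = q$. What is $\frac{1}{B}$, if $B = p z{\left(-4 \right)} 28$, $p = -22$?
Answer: $\frac{1}{2464} \approx 0.00040584$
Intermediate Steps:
$B = 2464$ ($B = \left(-22\right) \left(-4\right) 28 = 88 \cdot 28 = 2464$)
$\frac{1}{B} = \frac{1}{2464}$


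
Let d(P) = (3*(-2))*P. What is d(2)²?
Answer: 144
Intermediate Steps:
d(P) = -6*P
d(2)² = (-6*2)² = (-12)² = 144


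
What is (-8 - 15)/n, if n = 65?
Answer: -23/65 ≈ -0.35385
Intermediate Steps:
(-8 - 15)/n = (-8 - 15)/65 = -23*1/65 = -23/65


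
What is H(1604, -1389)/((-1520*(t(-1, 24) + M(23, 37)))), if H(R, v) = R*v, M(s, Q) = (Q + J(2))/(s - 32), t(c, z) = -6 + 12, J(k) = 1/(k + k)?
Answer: 5012901/6365 ≈ 787.57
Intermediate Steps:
J(k) = 1/(2*k)
t(c, z) = 6
M(s, Q) = (¼ + Q)/(-32 + s) (M(s, Q) = (Q + (½)/2)/(s - 32) = (Q + (½)*(½))/(-32 + s) = (Q + ¼)/(-32 + s) = (¼ + Q)/(-32 + s))
H(1604, -1389)/((-1520*(t(-1, 24) + M(23, 37)))) = (1604*(-1389))/((-1520*(6 + (¼ + 37)/(-32 + 23)))) = -2227956*(-1/(1520*(6 + (149/4)/(-9)))) = -2227956*(-1/(1520*(6 - ⅑*149/4))) = -2227956*(-1/(1520*(6 - 149/36))) = -2227956/((-1520*67/36)) = -2227956/(-25460/9) = -2227956*(-9/25460) = 5012901/6365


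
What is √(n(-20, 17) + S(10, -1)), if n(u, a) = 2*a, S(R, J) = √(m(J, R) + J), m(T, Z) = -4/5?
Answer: √(850 + 15*I*√5)/5 ≈ 5.8321 + 0.11502*I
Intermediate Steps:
m(T, Z) = -⅘ (m(T, Z) = -4*⅕ = -⅘)
S(R, J) = √(-⅘ + J)
√(n(-20, 17) + S(10, -1)) = √(2*17 + √(-20 + 25*(-1))/5) = √(34 + √(-20 - 25)/5) = √(34 + √(-45)/5) = √(34 + (3*I*√5)/5) = √(34 + 3*I*√5/5)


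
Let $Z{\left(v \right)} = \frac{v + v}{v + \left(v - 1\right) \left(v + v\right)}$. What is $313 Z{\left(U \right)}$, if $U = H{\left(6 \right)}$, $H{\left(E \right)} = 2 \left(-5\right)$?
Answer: $- \frac{626}{21} \approx -29.81$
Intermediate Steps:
$H{\left(E \right)} = -10$
$U = -10$
$Z{\left(v \right)} = \frac{2 v}{v + 2 v \left(-1 + v\right)}$ ($Z{\left(v \right)} = \frac{2 v}{v + \left(-1 + v\right) 2 v} = \frac{2 v}{v + 2 v \left(-1 + v\right)}$)
$313 Z{\left(U \right)} = 313 \frac{2}{-1 + 2 \left(-10\right)} = 313 \frac{2}{-1 - 20} = 313 \frac{2}{-21} = 313 \cdot 2 \left(- \frac{1}{21}\right) = 313 \left(- \frac{2}{21}\right) = - \frac{626}{21}$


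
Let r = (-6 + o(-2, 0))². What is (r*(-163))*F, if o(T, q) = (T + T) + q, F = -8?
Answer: 130400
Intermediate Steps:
o(T, q) = q + 2*T (o(T, q) = 2*T + q = q + 2*T)
r = 100 (r = (-6 + (0 + 2*(-2)))² = (-6 + (0 - 4))² = (-6 - 4)² = (-10)² = 100)
(r*(-163))*F = (100*(-163))*(-8) = -16300*(-8) = 130400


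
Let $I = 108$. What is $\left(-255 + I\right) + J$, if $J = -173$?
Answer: $-320$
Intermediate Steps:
$\left(-255 + I\right) + J = \left(-255 + 108\right) - 173 = -147 - 173 = -320$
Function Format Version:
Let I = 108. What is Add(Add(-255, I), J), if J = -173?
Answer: -320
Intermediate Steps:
Add(Add(-255, I), J) = Add(Add(-255, 108), -173) = Add(-147, -173) = -320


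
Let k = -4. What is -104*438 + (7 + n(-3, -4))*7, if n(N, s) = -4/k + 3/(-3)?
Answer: -45503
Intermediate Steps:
n(N, s) = 0 (n(N, s) = -4/(-4) + 3/(-3) = -4*(-¼) + 3*(-⅓) = 1 - 1 = 0)
-104*438 + (7 + n(-3, -4))*7 = -104*438 + (7 + 0)*7 = -45552 + 7*7 = -45552 + 49 = -45503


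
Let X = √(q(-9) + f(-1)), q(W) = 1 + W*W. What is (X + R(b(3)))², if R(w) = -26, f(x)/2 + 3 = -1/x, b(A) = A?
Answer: (26 - √78)² ≈ 294.75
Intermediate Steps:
q(W) = 1 + W²
f(x) = -6 - 2/x (f(x) = -6 + 2*(-1/x) = -6 - 2/x)
X = √78 (X = √((1 + (-9)²) + (-6 - 2/(-1))) = √((1 + 81) + (-6 - 2*(-1))) = √(82 + (-6 + 2)) = √(82 - 4) = √78 ≈ 8.8318)
(X + R(b(3)))² = (√78 - 26)² = (-26 + √78)²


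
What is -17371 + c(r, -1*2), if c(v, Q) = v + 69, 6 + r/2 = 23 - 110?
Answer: -17488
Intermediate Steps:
r = -186 (r = -12 + 2*(23 - 110) = -12 + 2*(-87) = -12 - 174 = -186)
c(v, Q) = 69 + v
-17371 + c(r, -1*2) = -17371 + (69 - 186) = -17371 - 117 = -17488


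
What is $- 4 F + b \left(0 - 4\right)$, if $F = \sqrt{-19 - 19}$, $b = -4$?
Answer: $16 - 4 i \sqrt{38} \approx 16.0 - 24.658 i$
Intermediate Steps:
$F = i \sqrt{38}$ ($F = \sqrt{-38} = i \sqrt{38} \approx 6.1644 i$)
$- 4 F + b \left(0 - 4\right) = - 4 i \sqrt{38} - 4 \left(0 - 4\right) = - 4 i \sqrt{38} - -16 = - 4 i \sqrt{38} + 16 = 16 - 4 i \sqrt{38}$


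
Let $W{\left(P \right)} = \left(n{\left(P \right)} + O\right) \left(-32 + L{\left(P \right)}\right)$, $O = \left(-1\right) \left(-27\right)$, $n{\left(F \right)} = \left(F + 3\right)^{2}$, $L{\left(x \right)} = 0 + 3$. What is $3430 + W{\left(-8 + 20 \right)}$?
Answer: $-3878$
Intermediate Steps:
$L{\left(x \right)} = 3$
$n{\left(F \right)} = \left(3 + F\right)^{2}$
$O = 27$
$W{\left(P \right)} = -783 - 29 \left(3 + P\right)^{2}$ ($W{\left(P \right)} = \left(\left(3 + P\right)^{2} + 27\right) \left(-32 + 3\right) = \left(27 + \left(3 + P\right)^{2}\right) \left(-29\right) = -783 - 29 \left(3 + P\right)^{2}$)
$3430 + W{\left(-8 + 20 \right)} = 3430 - \left(783 + 29 \left(3 + \left(-8 + 20\right)\right)^{2}\right) = 3430 - \left(783 + 29 \left(3 + 12\right)^{2}\right) = 3430 - \left(783 + 29 \cdot 15^{2}\right) = 3430 - 7308 = -3878$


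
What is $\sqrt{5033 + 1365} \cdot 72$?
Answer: $72 \sqrt{6398} \approx 5759.1$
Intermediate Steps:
$\sqrt{5033 + 1365} \cdot 72 = \sqrt{6398} \cdot 72 = 72 \sqrt{6398}$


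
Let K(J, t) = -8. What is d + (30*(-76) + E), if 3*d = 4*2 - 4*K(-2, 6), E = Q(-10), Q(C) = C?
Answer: -6830/3 ≈ -2276.7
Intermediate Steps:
E = -10
d = 40/3 (d = (4*2 - 4*(-8))/3 = (8 + 32)/3 = (⅓)*40 = 40/3 ≈ 13.333)
d + (30*(-76) + E) = 40/3 + (30*(-76) - 10) = 40/3 + (-2280 - 10) = 40/3 - 2290 = -6830/3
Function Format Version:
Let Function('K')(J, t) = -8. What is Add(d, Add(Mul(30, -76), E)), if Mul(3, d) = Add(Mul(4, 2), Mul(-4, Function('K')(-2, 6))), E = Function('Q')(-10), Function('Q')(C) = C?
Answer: Rational(-6830, 3) ≈ -2276.7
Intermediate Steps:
E = -10
d = Rational(40, 3) (d = Mul(Rational(1, 3), Add(Mul(4, 2), Mul(-4, -8))) = Mul(Rational(1, 3), Add(8, 32)) = Mul(Rational(1, 3), 40) = Rational(40, 3) ≈ 13.333)
Add(d, Add(Mul(30, -76), E)) = Add(Rational(40, 3), Add(Mul(30, -76), -10)) = Add(Rational(40, 3), Add(-2280, -10)) = Add(Rational(40, 3), -2290) = Rational(-6830, 3)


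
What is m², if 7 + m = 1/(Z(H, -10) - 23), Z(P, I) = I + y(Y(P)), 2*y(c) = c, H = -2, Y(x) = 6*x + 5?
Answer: 263169/5329 ≈ 49.384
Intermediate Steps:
Y(x) = 5 + 6*x
y(c) = c/2
Z(P, I) = 5/2 + I + 3*P (Z(P, I) = I + (5 + 6*P)/2 = I + (5/2 + 3*P) = 5/2 + I + 3*P)
m = -513/73 (m = -7 + 1/((5/2 - 10 + 3*(-2)) - 23) = -7 + 1/((5/2 - 10 - 6) - 23) = -7 + 1/(-27/2 - 23) = -7 + 1/(-73/2) = -7 - 2/73 = -513/73 ≈ -7.0274)
m² = (-513/73)² = 263169/5329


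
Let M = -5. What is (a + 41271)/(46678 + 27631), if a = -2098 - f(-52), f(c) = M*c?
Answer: 38913/74309 ≈ 0.52366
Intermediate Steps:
f(c) = -5*c
a = -2358 (a = -2098 - (-5)*(-52) = -2098 - 1*260 = -2098 - 260 = -2358)
(a + 41271)/(46678 + 27631) = (-2358 + 41271)/(46678 + 27631) = 38913/74309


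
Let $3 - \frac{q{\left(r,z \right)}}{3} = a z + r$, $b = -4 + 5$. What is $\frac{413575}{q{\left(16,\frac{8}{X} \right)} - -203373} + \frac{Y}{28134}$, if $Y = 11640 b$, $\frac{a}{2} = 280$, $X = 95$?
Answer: $\frac{4926165205}{2011402818} \approx 2.4491$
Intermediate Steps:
$b = 1$
$a = 560$ ($a = 2 \cdot 280 = 560$)
$Y = 11640$ ($Y = 11640 \cdot 1 = 11640$)
$q{\left(r,z \right)} = 9 - 1680 z - 3 r$ ($q{\left(r,z \right)} = 9 - 3 \left(560 z + r\right) = 9 - 3 \left(r + 560 z\right) = 9 - \left(3 r + 1680 z\right) = 9 - 1680 z - 3 r$)
$\frac{413575}{q{\left(16,\frac{8}{X} \right)} - -203373} + \frac{Y}{28134} = \frac{413575}{\left(9 - 1680 \cdot \frac{8}{95} - 48\right) - -203373} + \frac{11640}{28134} = \frac{413575}{\left(9 - 1680 \cdot 8 \cdot \frac{1}{95} - 48\right) + 203373} + 11640 \cdot \frac{1}{28134} = \frac{413575}{\left(9 - \frac{2688}{19} - 48\right) + 203373} + \frac{1940}{4689} = \frac{413575}{- \frac{3429}{19} + 203373} + \frac{1940}{4689} = \frac{413575}{\frac{3860658}{19}} + \frac{1940}{4689} = 413575 \cdot \frac{19}{3860658} + \frac{1940}{4689} = \frac{7857925}{3860658} + \frac{1940}{4689} = \frac{4926165205}{2011402818}$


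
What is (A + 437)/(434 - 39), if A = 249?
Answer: 686/395 ≈ 1.7367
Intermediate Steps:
(A + 437)/(434 - 39) = (249 + 437)/(434 - 39) = 686/395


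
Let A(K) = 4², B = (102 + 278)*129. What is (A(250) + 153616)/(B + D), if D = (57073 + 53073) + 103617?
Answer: 153632/262783 ≈ 0.58463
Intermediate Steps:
B = 49020 (B = 380*129 = 49020)
A(K) = 16
D = 213763 (D = 110146 + 103617 = 213763)
(A(250) + 153616)/(B + D) = (16 + 153616)/(49020 + 213763) = 153632/262783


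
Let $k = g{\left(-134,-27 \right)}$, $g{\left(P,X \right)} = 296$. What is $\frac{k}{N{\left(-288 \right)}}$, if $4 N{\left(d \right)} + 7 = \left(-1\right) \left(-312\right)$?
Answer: $\frac{1184}{305} \approx 3.882$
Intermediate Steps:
$k = 296$
$N{\left(d \right)} = \frac{305}{4}$ ($N{\left(d \right)} = - \frac{7}{4} + \frac{\left(-1\right) \left(-312\right)}{4} = - \frac{7}{4} + \frac{1}{4} \cdot 312 = - \frac{7}{4} + 78 = \frac{305}{4}$)
$\frac{k}{N{\left(-288 \right)}} = \frac{296}{\frac{305}{4}} = 296 \cdot \frac{4}{305} = \frac{1184}{305}$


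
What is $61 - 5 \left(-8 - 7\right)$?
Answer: $136$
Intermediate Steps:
$61 - 5 \left(-8 - 7\right) = 61 - -75 = 61 + 75 = 136$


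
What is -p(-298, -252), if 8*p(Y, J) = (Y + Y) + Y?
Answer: 447/4 ≈ 111.75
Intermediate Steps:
p(Y, J) = 3*Y/8 (p(Y, J) = ((Y + Y) + Y)/8 = (2*Y + Y)/8 = (3*Y)/8 = 3*Y/8)
-p(-298, -252) = -3*(-298)/8 = -1*(-447/4) = 447/4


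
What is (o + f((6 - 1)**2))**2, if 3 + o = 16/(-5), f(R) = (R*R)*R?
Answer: 6098672836/25 ≈ 2.4395e+8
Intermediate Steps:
f(R) = R**3 (f(R) = R**2*R = R**3)
o = -31/5 (o = -3 + 16/(-5) = -3 + 16*(-1/5) = -3 - 16/5 = -31/5 ≈ -6.2000)
(o + f((6 - 1)**2))**2 = (-31/5 + ((6 - 1)**2)**3)**2 = (-31/5 + (5**2)**3)**2 = (-31/5 + 25**3)**2 = (-31/5 + 15625)**2 = (78094/5)**2 = 6098672836/25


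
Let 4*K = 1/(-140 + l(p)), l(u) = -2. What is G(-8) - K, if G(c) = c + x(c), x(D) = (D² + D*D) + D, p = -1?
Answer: 63617/568 ≈ 112.00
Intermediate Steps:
x(D) = D + 2*D² (x(D) = (D² + D²) + D = 2*D² + D = D + 2*D²)
K = -1/568 (K = 1/(4*(-140 - 2)) = (¼)/(-142) = (¼)*(-1/142) = -1/568 ≈ -0.0017606)
G(c) = c + c*(1 + 2*c)
G(-8) - K = 2*(-8)*(1 - 8) - 1*(-1/568) = 2*(-8)*(-7) + 1/568 = 112 + 1/568 = 63617/568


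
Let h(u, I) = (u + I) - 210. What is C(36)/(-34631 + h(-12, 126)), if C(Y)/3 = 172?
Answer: -516/34727 ≈ -0.014859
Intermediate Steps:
C(Y) = 516 (C(Y) = 3*172 = 516)
h(u, I) = -210 + I + u (h(u, I) = (I + u) - 210 = -210 + I + u)
C(36)/(-34631 + h(-12, 126)) = 516/(-34631 + (-210 + 126 - 12)) = 516/(-34631 - 96) = 516/(-34727) = 516*(-1/34727) = -516/34727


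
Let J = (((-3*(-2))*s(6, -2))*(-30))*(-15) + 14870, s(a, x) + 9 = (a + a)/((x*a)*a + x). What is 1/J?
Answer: -37/365110 ≈ -0.00010134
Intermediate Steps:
s(a, x) = -9 + 2*a/(x + x*a²) (s(a, x) = -9 + (a + a)/((x*a)*a + x) = -9 + (2*a)/((a*x)*a + x) = -9 + (2*a)/(x*a² + x) = -9 + (2*a)/(x + x*a²) = -9 + 2*a/(x + x*a²))
J = -365110/37 (J = (((-3*(-2))*((-9*(-2) + 2*6 - 9*(-2)*6²)/((-2)*(1 + 6²))))*(-30))*(-15) + 14870 = ((6*(-(18 + 12 - 9*(-2)*36)/(2*(1 + 36))))*(-30))*(-15) + 14870 = ((6*(-½*(18 + 12 + 648)/37))*(-30))*(-15) + 14870 = ((6*(-½*1/37*678))*(-30))*(-15) + 14870 = ((6*(-339/37))*(-30))*(-15) + 14870 = -2034/37*(-30)*(-15) + 14870 = (61020/37)*(-15) + 14870 = -915300/37 + 14870 = -365110/37 ≈ -9867.8)
1/J = 1/(-365110/37) = -37/365110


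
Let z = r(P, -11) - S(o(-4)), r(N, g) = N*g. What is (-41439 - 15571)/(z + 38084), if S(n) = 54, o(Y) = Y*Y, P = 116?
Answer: -28505/18377 ≈ -1.5511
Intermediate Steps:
o(Y) = Y**2
z = -1330 (z = 116*(-11) - 1*54 = -1276 - 54 = -1330)
(-41439 - 15571)/(z + 38084) = (-41439 - 15571)/(-1330 + 38084) = -57010/36754 = -57010*1/36754 = -28505/18377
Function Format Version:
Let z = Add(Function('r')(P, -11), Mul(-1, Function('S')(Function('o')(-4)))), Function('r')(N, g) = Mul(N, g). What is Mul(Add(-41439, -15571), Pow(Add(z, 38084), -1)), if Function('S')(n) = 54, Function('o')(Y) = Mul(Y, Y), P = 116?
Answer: Rational(-28505, 18377) ≈ -1.5511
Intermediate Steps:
Function('o')(Y) = Pow(Y, 2)
z = -1330 (z = Add(Mul(116, -11), Mul(-1, 54)) = Add(-1276, -54) = -1330)
Mul(Add(-41439, -15571), Pow(Add(z, 38084), -1)) = Mul(Add(-41439, -15571), Pow(Add(-1330, 38084), -1)) = Mul(-57010, Pow(36754, -1)) = Mul(-57010, Rational(1, 36754)) = Rational(-28505, 18377)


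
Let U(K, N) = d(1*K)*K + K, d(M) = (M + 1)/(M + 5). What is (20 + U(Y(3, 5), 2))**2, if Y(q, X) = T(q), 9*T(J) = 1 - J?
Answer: 58369600/149769 ≈ 389.73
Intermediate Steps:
T(J) = 1/9 - J/9 (T(J) = (1 - J)/9 = 1/9 - J/9)
Y(q, X) = 1/9 - q/9
d(M) = (1 + M)/(5 + M)
U(K, N) = K + K*(1 + K)/(5 + K) (U(K, N) = ((1 + 1*K)/(5 + 1*K))*K + K = ((1 + K)/(5 + K))*K + K = K*(1 + K)/(5 + K) + K = K + K*(1 + K)/(5 + K))
(20 + U(Y(3, 5), 2))**2 = (20 + 2*(1/9 - 1/9*3)*(3 + (1/9 - 1/9*3))/(5 + (1/9 - 1/9*3)))**2 = (20 + 2*(1/9 - 1/3)*(3 + (1/9 - 1/3))/(5 + (1/9 - 1/3)))**2 = (20 + 2*(-2/9)*(3 - 2/9)/(5 - 2/9))**2 = (20 + 2*(-2/9)*(25/9)/(43/9))**2 = (20 + 2*(-2/9)*(9/43)*(25/9))**2 = (20 - 100/387)**2 = (7640/387)**2 = 58369600/149769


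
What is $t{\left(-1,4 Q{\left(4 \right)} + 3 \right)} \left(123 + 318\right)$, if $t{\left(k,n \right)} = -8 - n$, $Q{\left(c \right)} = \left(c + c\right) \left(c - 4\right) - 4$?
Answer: $2205$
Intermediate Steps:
$Q{\left(c \right)} = -4 + 2 c \left(-4 + c\right)$ ($Q{\left(c \right)} = 2 c \left(-4 + c\right) - 4 = -4 + 2 c \left(-4 + c\right)$)
$t{\left(-1,4 Q{\left(4 \right)} + 3 \right)} \left(123 + 318\right) = \left(-8 - \left(4 \left(-4 - 32 + 2 \cdot 4^{2}\right) + 3\right)\right) \left(123 + 318\right) = \left(-8 - \left(4 \left(-4 - 32 + 2 \cdot 16\right) + 3\right)\right) 441 = \left(-8 - \left(4 \left(-4 - 32 + 32\right) + 3\right)\right) 441 = \left(-8 - \left(4 \left(-4\right) + 3\right)\right) 441 = \left(-8 - \left(-16 + 3\right)\right) 441 = \left(-8 - -13\right) 441 = \left(-8 + 13\right) 441 = 5 \cdot 441 = 2205$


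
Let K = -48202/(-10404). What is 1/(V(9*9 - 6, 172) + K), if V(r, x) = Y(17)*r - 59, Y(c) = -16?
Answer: -5202/6525217 ≈ -0.00079721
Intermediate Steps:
K = 24101/5202 (K = -48202*(-1/10404) = 24101/5202 ≈ 4.6330)
V(r, x) = -59 - 16*r (V(r, x) = -16*r - 59 = -59 - 16*r)
1/(V(9*9 - 6, 172) + K) = 1/((-59 - 16*(9*9 - 6)) + 24101/5202) = 1/((-59 - 16*(81 - 6)) + 24101/5202) = 1/((-59 - 16*75) + 24101/5202) = 1/((-59 - 1200) + 24101/5202) = 1/(-1259 + 24101/5202) = 1/(-6525217/5202) = -5202/6525217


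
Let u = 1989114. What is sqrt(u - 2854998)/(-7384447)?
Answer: -2*I*sqrt(216471)/7384447 ≈ -0.00012601*I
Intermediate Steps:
sqrt(u - 2854998)/(-7384447) = sqrt(1989114 - 2854998)/(-7384447) = sqrt(-865884)*(-1/7384447) = (2*I*sqrt(216471))*(-1/7384447) = -2*I*sqrt(216471)/7384447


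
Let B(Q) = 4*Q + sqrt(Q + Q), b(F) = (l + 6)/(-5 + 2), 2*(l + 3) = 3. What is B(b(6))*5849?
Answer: -35094 + 5849*I*sqrt(3) ≈ -35094.0 + 10131.0*I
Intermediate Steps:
l = -3/2 (l = -3 + (1/2)*3 = -3 + 3/2 = -3/2 ≈ -1.5000)
b(F) = -3/2 (b(F) = (-3/2 + 6)/(-5 + 2) = (9/2)/(-3) = (9/2)*(-1/3) = -3/2)
B(Q) = 4*Q + sqrt(2)*sqrt(Q) (B(Q) = 4*Q + sqrt(2*Q) = 4*Q + sqrt(2)*sqrt(Q))
B(b(6))*5849 = (4*(-3/2) + sqrt(2)*sqrt(-3/2))*5849 = (-6 + sqrt(2)*(I*sqrt(6)/2))*5849 = (-6 + I*sqrt(3))*5849 = -35094 + 5849*I*sqrt(3)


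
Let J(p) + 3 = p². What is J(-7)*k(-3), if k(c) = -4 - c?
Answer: -46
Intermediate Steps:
J(p) = -3 + p²
J(-7)*k(-3) = (-3 + (-7)²)*(-4 - 1*(-3)) = (-3 + 49)*(-4 + 3) = 46*(-1) = -46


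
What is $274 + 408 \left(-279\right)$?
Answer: $-113558$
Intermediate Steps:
$274 + 408 \left(-279\right) = 274 - 113832 = -113558$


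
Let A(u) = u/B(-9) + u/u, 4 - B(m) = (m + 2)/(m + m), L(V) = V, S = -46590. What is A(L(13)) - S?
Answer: 232973/5 ≈ 46595.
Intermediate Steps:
B(m) = 4 - (2 + m)/(2*m) (B(m) = 4 - (m + 2)/(m + m) = 4 - (2 + m)/(2*m))
A(u) = 1 + 18*u/65 (A(u) = u/(7/2 - 1/(-9)) + u/u = u/(7/2 - 1*(-⅑)) + 1 = u/(7/2 + ⅑) + 1 = u/(65/18) + 1 = u*(18/65) + 1 = 18*u/65 + 1 = 1 + 18*u/65)
A(L(13)) - S = (1 + (18/65)*13) - 1*(-46590) = (1 + 18/5) + 46590 = 23/5 + 46590 = 232973/5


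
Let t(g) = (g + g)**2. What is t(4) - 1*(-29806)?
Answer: 29870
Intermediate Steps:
t(g) = 4*g**2 (t(g) = (2*g)**2 = 4*g**2)
t(4) - 1*(-29806) = 4*4**2 - 1*(-29806) = 4*16 + 29806 = 64 + 29806 = 29870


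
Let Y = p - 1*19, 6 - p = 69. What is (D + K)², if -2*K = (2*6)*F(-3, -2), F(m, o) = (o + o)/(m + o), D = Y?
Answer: 188356/25 ≈ 7534.2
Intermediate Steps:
p = -63 (p = 6 - 1*69 = 6 - 69 = -63)
Y = -82 (Y = -63 - 1*19 = -63 - 19 = -82)
D = -82
F(m, o) = 2*o/(m + o) (F(m, o) = (2*o)/(m + o) = 2*o/(m + o))
K = -24/5 (K = -2*6*2*(-2)/(-3 - 2)/2 = -6*2*(-2)/(-5) = -6*2*(-2)*(-⅕) = -6*4/5 = -½*48/5 = -24/5 ≈ -4.8000)
(D + K)² = (-82 - 24/5)² = (-434/5)² = 188356/25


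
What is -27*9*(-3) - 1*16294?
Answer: -15565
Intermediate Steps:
-27*9*(-3) - 1*16294 = -243*(-3) - 16294 = 729 - 16294 = -15565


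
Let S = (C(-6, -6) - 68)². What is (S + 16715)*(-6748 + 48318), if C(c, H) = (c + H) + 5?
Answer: 928673800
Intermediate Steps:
C(c, H) = 5 + H + c (C(c, H) = (H + c) + 5 = 5 + H + c)
S = 5625 (S = ((5 - 6 - 6) - 68)² = (-7 - 68)² = (-75)² = 5625)
(S + 16715)*(-6748 + 48318) = (5625 + 16715)*(-6748 + 48318) = 22340*41570 = 928673800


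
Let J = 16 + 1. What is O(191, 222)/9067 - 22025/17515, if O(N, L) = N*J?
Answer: -28565894/31761701 ≈ -0.89938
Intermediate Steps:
J = 17
O(N, L) = 17*N (O(N, L) = N*17 = 17*N)
O(191, 222)/9067 - 22025/17515 = (17*191)/9067 - 22025/17515 = 3247*(1/9067) - 22025*1/17515 = 3247/9067 - 4405/3503 = -28565894/31761701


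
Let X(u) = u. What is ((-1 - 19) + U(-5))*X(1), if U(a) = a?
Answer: -25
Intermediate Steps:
((-1 - 19) + U(-5))*X(1) = ((-1 - 19) - 5)*1 = (-20 - 5)*1 = -25*1 = -25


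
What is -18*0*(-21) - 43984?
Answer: -43984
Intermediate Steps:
-18*0*(-21) - 43984 = 0*(-21) - 43984 = 0 - 43984 = -43984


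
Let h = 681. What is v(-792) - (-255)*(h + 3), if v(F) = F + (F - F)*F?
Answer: 173628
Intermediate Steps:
v(F) = F (v(F) = F + 0*F = F + 0 = F)
v(-792) - (-255)*(h + 3) = -792 - (-255)*(681 + 3) = -792 - (-255)*684 = -792 - 1*(-174420) = -792 + 174420 = 173628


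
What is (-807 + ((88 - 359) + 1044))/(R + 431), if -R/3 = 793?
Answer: 17/974 ≈ 0.017454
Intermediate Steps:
R = -2379 (R = -3*793 = -2379)
(-807 + ((88 - 359) + 1044))/(R + 431) = (-807 + ((88 - 359) + 1044))/(-2379 + 431) = (-807 + (-271 + 1044))/(-1948) = (-807 + 773)*(-1/1948) = -34*(-1/1948) = 17/974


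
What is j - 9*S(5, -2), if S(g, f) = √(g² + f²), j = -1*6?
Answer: -6 - 9*√29 ≈ -54.466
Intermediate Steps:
j = -6
S(g, f) = √(f² + g²)
j - 9*S(5, -2) = -6 - 9*√((-2)² + 5²) = -6 - 9*√(4 + 25) = -6 - 9*√29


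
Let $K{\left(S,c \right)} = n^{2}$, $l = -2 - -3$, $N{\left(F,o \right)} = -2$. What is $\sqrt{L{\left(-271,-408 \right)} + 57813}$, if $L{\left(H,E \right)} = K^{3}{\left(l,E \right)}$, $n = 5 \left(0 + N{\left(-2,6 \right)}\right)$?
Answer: $\sqrt{1057813} \approx 1028.5$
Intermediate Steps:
$n = -10$ ($n = 5 \left(0 - 2\right) = 5 \left(-2\right) = -10$)
$l = 1$ ($l = -2 + 3 = 1$)
$K{\left(S,c \right)} = 100$ ($K{\left(S,c \right)} = \left(-10\right)^{2} = 100$)
$L{\left(H,E \right)} = 1000000$ ($L{\left(H,E \right)} = 100^{3} = 1000000$)
$\sqrt{L{\left(-271,-408 \right)} + 57813} = \sqrt{1000000 + 57813} = \sqrt{1057813}$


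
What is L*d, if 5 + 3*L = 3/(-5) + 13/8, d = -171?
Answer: 9063/40 ≈ 226.57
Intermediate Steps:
L = -53/40 (L = -5/3 + (3/(-5) + 13/8)/3 = -5/3 + (3*(-⅕) + 13*(⅛))/3 = -5/3 + (-⅗ + 13/8)/3 = -5/3 + (⅓)*(41/40) = -5/3 + 41/120 = -53/40 ≈ -1.3250)
L*d = -53/40*(-171) = 9063/40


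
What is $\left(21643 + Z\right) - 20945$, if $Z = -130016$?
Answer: $-129318$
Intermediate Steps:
$\left(21643 + Z\right) - 20945 = \left(21643 - 130016\right) - 20945 = -108373 - 20945 = -129318$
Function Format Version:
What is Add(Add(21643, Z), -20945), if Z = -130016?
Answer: -129318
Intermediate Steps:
Add(Add(21643, Z), -20945) = Add(Add(21643, -130016), -20945) = Add(-108373, -20945) = -129318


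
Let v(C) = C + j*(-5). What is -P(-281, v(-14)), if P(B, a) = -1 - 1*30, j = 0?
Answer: 31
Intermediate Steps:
v(C) = C (v(C) = C + 0*(-5) = C + 0 = C)
P(B, a) = -31 (P(B, a) = -1 - 30 = -31)
-P(-281, v(-14)) = -1*(-31) = 31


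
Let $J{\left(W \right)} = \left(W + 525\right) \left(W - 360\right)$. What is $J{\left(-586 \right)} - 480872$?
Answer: $-423166$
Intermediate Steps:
$J{\left(W \right)} = \left(-360 + W\right) \left(525 + W\right)$ ($J{\left(W \right)} = \left(525 + W\right) \left(-360 + W\right) = \left(-360 + W\right) \left(525 + W\right)$)
$J{\left(-586 \right)} - 480872 = \left(-189000 + \left(-586\right)^{2} + 165 \left(-586\right)\right) - 480872 = \left(-189000 + 343396 - 96690\right) - 480872 = 57706 - 480872 = -423166$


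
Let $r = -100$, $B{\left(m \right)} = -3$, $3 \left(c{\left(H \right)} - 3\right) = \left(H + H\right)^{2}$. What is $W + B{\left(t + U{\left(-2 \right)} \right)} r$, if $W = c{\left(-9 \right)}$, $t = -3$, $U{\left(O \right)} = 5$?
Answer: $411$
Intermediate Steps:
$c{\left(H \right)} = 3 + \frac{4 H^{2}}{3}$ ($c{\left(H \right)} = 3 + \frac{\left(H + H\right)^{2}}{3} = 3 + \frac{\left(2 H\right)^{2}}{3} = 3 + \frac{4 H^{2}}{3}$)
$W = 111$ ($W = 3 + \frac{4 \left(-9\right)^{2}}{3} = 3 + \frac{4}{3} \cdot 81 = 3 + 108 = 111$)
$W + B{\left(t + U{\left(-2 \right)} \right)} r = 111 - -300 = 111 + 300 = 411$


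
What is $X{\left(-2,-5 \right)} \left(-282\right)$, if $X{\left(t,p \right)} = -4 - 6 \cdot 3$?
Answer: $6204$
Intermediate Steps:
$X{\left(t,p \right)} = -22$ ($X{\left(t,p \right)} = -4 - 18 = -22$)
$X{\left(-2,-5 \right)} \left(-282\right) = \left(-22\right) \left(-282\right) = 6204$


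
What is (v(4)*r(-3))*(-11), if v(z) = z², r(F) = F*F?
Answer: -1584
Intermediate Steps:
r(F) = F²
(v(4)*r(-3))*(-11) = (4²*(-3)²)*(-11) = (16*9)*(-11) = 144*(-11) = -1584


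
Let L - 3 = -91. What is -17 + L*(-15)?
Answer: 1303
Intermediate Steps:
L = -88 (L = 3 - 91 = -88)
-17 + L*(-15) = -17 - 88*(-15) = -17 + 1320 = 1303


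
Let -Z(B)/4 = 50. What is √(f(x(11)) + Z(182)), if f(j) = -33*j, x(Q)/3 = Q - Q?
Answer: 10*I*√2 ≈ 14.142*I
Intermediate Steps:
Z(B) = -200 (Z(B) = -4*50 = -200)
x(Q) = 0 (x(Q) = 3*(Q - Q) = 3*0 = 0)
√(f(x(11)) + Z(182)) = √(-33*0 - 200) = √(0 - 200) = √(-200) = 10*I*√2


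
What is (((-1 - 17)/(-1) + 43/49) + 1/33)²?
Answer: 934769476/2614689 ≈ 357.51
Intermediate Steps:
(((-1 - 17)/(-1) + 43/49) + 1/33)² = ((-18*(-1) + 43*(1/49)) + 1/33)² = ((18 + 43/49) + 1/33)² = (925/49 + 1/33)² = (30574/1617)² = 934769476/2614689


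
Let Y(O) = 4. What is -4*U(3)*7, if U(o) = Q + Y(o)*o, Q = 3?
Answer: -420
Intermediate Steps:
U(o) = 3 + 4*o
-4*U(3)*7 = -4*(3 + 4*3)*7 = -4*(3 + 12)*7 = -4*15*7 = -60*7 = -420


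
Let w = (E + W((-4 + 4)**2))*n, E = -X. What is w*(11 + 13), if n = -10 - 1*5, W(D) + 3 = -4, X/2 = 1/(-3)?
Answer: 2280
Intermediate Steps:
X = -2/3 (X = 2/(-3) = 2*(-1/3) = -2/3 ≈ -0.66667)
W(D) = -7 (W(D) = -3 - 4 = -7)
E = 2/3 (E = -1*(-2/3) = 2/3 ≈ 0.66667)
n = -15 (n = -10 - 5 = -15)
w = 95 (w = (2/3 - 7)*(-15) = -19/3*(-15) = 95)
w*(11 + 13) = 95*(11 + 13) = 95*24 = 2280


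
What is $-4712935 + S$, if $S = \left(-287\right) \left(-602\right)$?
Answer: $-4540161$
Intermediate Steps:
$S = 172774$
$-4712935 + S = -4712935 + 172774 = -4540161$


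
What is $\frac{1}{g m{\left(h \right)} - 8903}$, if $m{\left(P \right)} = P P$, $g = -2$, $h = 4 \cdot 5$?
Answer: $- \frac{1}{9703} \approx -0.00010306$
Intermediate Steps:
$h = 20$
$m{\left(P \right)} = P^{2}$
$\frac{1}{g m{\left(h \right)} - 8903} = \frac{1}{- 2 \cdot 20^{2} - 8903} = \frac{1}{\left(-2\right) 400 - 8903} = \frac{1}{-800 - 8903} = \frac{1}{-9703} = - \frac{1}{9703}$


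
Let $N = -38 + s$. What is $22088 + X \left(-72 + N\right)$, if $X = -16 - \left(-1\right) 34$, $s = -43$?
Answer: $19334$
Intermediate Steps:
$X = 18$ ($X = -16 - -34 = -16 + 34 = 18$)
$N = -81$ ($N = -38 - 43 = -81$)
$22088 + X \left(-72 + N\right) = 22088 + 18 \left(-72 - 81\right) = 22088 + 18 \left(-153\right) = 22088 - 2754 = 19334$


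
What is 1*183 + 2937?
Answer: 3120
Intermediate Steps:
1*183 + 2937 = 183 + 2937 = 3120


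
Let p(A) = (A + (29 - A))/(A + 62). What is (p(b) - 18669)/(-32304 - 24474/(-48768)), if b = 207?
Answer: 40818263296/70629402077 ≈ 0.57792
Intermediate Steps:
p(A) = 29/(62 + A)
(p(b) - 18669)/(-32304 - 24474/(-48768)) = (29/(62 + 207) - 18669)/(-32304 - 24474/(-48768)) = (29/269 - 18669)/(-32304 - 24474*(-1/48768)) = (29*(1/269) - 18669)/(-32304 + 4079/8128) = (29/269 - 18669)/(-262562833/8128) = -5021932/269*(-8128/262562833) = 40818263296/70629402077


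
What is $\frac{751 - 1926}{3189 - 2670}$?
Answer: $- \frac{1175}{519} \approx -2.264$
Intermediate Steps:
$\frac{751 - 1926}{3189 - 2670} = - \frac{1175}{519}$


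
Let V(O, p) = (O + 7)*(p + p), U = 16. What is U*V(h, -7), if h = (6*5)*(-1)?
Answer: 5152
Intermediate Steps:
h = -30 (h = 30*(-1) = -30)
V(O, p) = 2*p*(7 + O) (V(O, p) = (7 + O)*(2*p) = 2*p*(7 + O))
U*V(h, -7) = 16*(2*(-7)*(7 - 30)) = 16*(2*(-7)*(-23)) = 16*322 = 5152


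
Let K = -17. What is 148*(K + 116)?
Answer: 14652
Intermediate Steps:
148*(K + 116) = 148*(-17 + 116) = 148*99 = 14652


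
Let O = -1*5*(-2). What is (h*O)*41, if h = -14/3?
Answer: -5740/3 ≈ -1913.3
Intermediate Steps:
h = -14/3 (h = -14*⅓ = -14/3 ≈ -4.6667)
O = 10 (O = -5*(-2) = 10)
(h*O)*41 = -14/3*10*41 = -140/3*41 = -5740/3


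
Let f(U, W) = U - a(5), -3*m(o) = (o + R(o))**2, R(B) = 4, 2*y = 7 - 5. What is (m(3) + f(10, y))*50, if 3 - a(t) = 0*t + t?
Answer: -650/3 ≈ -216.67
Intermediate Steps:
y = 1 (y = (7 - 5)/2 = (1/2)*2 = 1)
a(t) = 3 - t (a(t) = 3 - (0*t + t) = 3 - (0 + t) = 3 - t)
m(o) = -(4 + o)**2/3 (m(o) = -(o + 4)**2/3 = -(4 + o)**2/3)
f(U, W) = 2 + U (f(U, W) = U - (3 - 1*5) = U - (3 - 5) = U - 1*(-2) = U + 2 = 2 + U)
(m(3) + f(10, y))*50 = (-(4 + 3)**2/3 + (2 + 10))*50 = (-1/3*7**2 + 12)*50 = (-1/3*49 + 12)*50 = (-49/3 + 12)*50 = -13/3*50 = -650/3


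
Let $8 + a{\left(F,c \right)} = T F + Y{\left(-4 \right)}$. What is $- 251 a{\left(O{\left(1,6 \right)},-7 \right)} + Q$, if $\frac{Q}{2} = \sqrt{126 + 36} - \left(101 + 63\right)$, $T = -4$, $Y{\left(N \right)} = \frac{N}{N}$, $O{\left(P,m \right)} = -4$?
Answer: $-2587 + 18 \sqrt{2} \approx -2561.5$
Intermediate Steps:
$Y{\left(N \right)} = 1$
$a{\left(F,c \right)} = -7 - 4 F$ ($a{\left(F,c \right)} = -8 - \left(-1 + 4 F\right) = -7 - 4 F$)
$Q = -328 + 18 \sqrt{2}$ ($Q = 2 \left(\sqrt{126 + 36} - \left(101 + 63\right)\right) = 2 \left(\sqrt{162} - 164\right) = 2 \left(9 \sqrt{2} - 164\right) = 2 \left(-164 + 9 \sqrt{2}\right) = -328 + 18 \sqrt{2} \approx -302.54$)
$- 251 a{\left(O{\left(1,6 \right)},-7 \right)} + Q = - 251 \left(-7 - -16\right) - \left(328 - 18 \sqrt{2}\right) = - 251 \left(-7 + 16\right) - \left(328 - 18 \sqrt{2}\right) = \left(-251\right) 9 - \left(328 - 18 \sqrt{2}\right) = -2259 - \left(328 - 18 \sqrt{2}\right) = -2587 + 18 \sqrt{2}$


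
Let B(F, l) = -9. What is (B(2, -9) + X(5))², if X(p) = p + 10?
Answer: 36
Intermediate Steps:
X(p) = 10 + p
(B(2, -9) + X(5))² = (-9 + (10 + 5))² = (-9 + 15)² = 6² = 36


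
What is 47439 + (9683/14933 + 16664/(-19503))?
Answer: 13815993670298/291238299 ≈ 47439.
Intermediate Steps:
47439 + (9683/14933 + 16664/(-19503)) = 47439 + (9683*(1/14933) + 16664*(-1/19503)) = 47439 + (9683/14933 - 16664/19503) = 47439 - 59995963/291238299 = 13815993670298/291238299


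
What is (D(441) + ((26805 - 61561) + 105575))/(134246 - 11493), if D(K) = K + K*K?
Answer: 265741/122753 ≈ 2.1648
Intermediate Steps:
D(K) = K + K**2
(D(441) + ((26805 - 61561) + 105575))/(134246 - 11493) = (441*(1 + 441) + ((26805 - 61561) + 105575))/(134246 - 11493) = (441*442 + (-34756 + 105575))/122753 = (194922 + 70819)*(1/122753) = 265741*(1/122753) = 265741/122753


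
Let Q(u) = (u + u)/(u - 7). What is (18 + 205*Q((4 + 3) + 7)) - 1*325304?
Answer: -324466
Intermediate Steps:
Q(u) = 2*u/(-7 + u) (Q(u) = (2*u)/(-7 + u) = 2*u/(-7 + u))
(18 + 205*Q((4 + 3) + 7)) - 1*325304 = (18 + 205*(2*((4 + 3) + 7)/(-7 + ((4 + 3) + 7)))) - 1*325304 = (18 + 205*(2*(7 + 7)/(-7 + (7 + 7)))) - 325304 = (18 + 205*(2*14/(-7 + 14))) - 325304 = (18 + 205*(2*14/7)) - 325304 = (18 + 205*(2*14*(⅐))) - 325304 = (18 + 205*4) - 325304 = (18 + 820) - 325304 = 838 - 325304 = -324466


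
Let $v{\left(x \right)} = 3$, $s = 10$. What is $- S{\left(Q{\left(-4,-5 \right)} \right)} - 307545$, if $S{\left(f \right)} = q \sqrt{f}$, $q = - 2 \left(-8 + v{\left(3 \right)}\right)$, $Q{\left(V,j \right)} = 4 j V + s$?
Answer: $-307545 - 30 \sqrt{10} \approx -3.0764 \cdot 10^{5}$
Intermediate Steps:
$Q{\left(V,j \right)} = 10 + 4 V j$ ($Q{\left(V,j \right)} = 4 j V + 10 = 4 V j + 10 = 10 + 4 V j$)
$q = 10$ ($q = - 2 \left(-8 + 3\right) = \left(-2\right) \left(-5\right) = 10$)
$S{\left(f \right)} = 10 \sqrt{f}$
$- S{\left(Q{\left(-4,-5 \right)} \right)} - 307545 = - 10 \sqrt{10 + 4 \left(-4\right) \left(-5\right)} - 307545 = - 10 \sqrt{10 + 80} - 307545 = - 10 \sqrt{90} - 307545 = - 10 \cdot 3 \sqrt{10} - 307545 = - 30 \sqrt{10} - 307545 = -307545 - 30 \sqrt{10}$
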